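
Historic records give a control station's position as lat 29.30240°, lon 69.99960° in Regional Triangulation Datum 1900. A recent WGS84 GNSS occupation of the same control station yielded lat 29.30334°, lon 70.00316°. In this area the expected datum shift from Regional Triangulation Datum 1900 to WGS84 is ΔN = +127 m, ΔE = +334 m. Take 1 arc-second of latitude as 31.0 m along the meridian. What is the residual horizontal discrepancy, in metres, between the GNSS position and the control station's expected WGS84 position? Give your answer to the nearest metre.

Observed coordinate differences: Δφ = +0.00094°, Δλ = +0.00356°.
Converting to metres (1° lat = 111600 m, cos φ = 0.872049): observed ΔN = 104.9 m, observed ΔE = 346.5 m.
Subtracting the expected shift leaves a residual of 104.9 − (127) = -22.1 m north and 346.5 − (334) = 12.5 m east.
Residual distance = √((-22.1)² + 12.5²) = 25.4 m.

25 m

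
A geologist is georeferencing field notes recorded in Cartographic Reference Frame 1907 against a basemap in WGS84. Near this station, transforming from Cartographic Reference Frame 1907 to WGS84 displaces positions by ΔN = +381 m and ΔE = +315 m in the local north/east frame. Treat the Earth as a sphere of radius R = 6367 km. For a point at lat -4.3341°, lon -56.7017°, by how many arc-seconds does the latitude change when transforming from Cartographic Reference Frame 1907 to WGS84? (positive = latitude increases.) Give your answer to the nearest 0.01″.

On a sphere of radius R, 1 rad of latitude = R, so Δφ = ΔN / R = 381.0 / 6367000 = 5.9840e-05 rad = 12.343″.

Δφ = 12.34″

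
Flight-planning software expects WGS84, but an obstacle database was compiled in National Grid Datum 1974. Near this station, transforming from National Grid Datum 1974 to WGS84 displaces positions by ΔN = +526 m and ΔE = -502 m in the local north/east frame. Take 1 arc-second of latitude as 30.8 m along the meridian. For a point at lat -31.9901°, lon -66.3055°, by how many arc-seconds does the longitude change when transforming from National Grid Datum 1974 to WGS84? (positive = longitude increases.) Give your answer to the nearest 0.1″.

At latitude -31.9901°, cos φ = 0.848140.
1″ of longitude at this latitude = 30.80 × cos φ = 26.1227 m, so Δλ = -502.0 / 26.1227 = -19.217″.

Δλ = -19.2″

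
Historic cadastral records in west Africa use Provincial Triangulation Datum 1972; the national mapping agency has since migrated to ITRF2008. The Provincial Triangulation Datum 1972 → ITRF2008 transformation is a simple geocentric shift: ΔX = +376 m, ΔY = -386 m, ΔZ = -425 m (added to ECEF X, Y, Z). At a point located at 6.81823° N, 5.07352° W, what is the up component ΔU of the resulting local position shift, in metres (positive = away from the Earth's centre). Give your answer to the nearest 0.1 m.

The local up (radial) axis is (cos φ cos λ, cos φ sin λ, sin φ), giving ΔU = 371.878 + 33.894 − 50.456 = 355.32 m.

ΔU = 355.3 m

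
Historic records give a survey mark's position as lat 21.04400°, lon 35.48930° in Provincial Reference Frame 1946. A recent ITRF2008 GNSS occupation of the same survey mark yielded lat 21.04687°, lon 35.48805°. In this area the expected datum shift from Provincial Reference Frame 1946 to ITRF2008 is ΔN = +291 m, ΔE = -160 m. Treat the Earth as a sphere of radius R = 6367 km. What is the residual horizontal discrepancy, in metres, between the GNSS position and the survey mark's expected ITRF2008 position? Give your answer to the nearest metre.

41 m

Observed coordinate differences: Δφ = +0.00287°, Δλ = -0.00125°.
Converting to metres (1° lat = 111125 m, cos φ = 0.933305): observed ΔN = 318.9 m, observed ΔE = -129.6 m.
Subtracting the expected shift leaves a residual of 318.9 − (291) = 27.9 m north and -129.6 − (-160) = 30.4 m east.
Residual distance = √(27.9² + 30.4²) = 41.3 m.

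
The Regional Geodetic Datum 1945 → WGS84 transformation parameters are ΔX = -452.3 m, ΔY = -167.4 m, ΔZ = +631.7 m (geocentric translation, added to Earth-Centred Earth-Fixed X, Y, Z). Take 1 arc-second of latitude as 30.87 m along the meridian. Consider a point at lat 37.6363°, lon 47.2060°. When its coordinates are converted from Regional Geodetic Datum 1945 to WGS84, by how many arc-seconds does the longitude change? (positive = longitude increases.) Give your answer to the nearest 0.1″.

sin φ = 0.610647, cos φ = 0.791903, sin λ = 0.733801, cos λ = 0.679364.
East component: ΔE = −sin λ·ΔX + cos λ·ΔY = −(0.733801)(-452.3) + (0.679364)(-167.4) = 218.17 m.
1° of latitude spans 3600 × 30.87 = 111132 m; at latitude φ, 1° of longitude spans that × cos φ = 88005.8 m, so Δλ = 218.17 / 88005.8 × 3600 = 8.925″.

Δλ = 8.9″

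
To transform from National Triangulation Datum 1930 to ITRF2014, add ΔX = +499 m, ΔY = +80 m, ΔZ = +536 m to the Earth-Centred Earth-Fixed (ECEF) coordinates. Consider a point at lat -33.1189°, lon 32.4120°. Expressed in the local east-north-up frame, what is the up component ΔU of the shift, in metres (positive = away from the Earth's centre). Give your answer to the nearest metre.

ΔU = 96 m

The local up (radial) axis is (cos φ cos λ, cos φ sin λ, sin φ), giving ΔU = 352.825 + 35.914 − 292.859 = 95.88 m.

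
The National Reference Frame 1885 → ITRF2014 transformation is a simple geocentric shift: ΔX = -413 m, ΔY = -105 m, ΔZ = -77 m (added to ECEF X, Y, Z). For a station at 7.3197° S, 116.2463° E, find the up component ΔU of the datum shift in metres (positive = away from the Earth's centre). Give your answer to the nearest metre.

ΔU = 98 m

At φ = -7.3197°, λ = 116.2463°: sin φ = -0.127406, cos φ = 0.991851, sin λ = 0.896901, cos λ = -0.442231.
ΔU = cos φ cos λ·ΔX + cos φ sin λ·ΔY + sin φ·ΔZ = (0.991851)(-0.442231)(-413) + (0.991851)(0.896901)(-105) + (-0.127406)(-77) = 97.56 m.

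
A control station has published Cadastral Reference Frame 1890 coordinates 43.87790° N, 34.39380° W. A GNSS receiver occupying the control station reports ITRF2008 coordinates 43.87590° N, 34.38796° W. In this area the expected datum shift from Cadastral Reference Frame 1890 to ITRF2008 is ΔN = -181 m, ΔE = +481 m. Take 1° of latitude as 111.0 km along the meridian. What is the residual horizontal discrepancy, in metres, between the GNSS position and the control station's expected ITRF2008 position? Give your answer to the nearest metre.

Observed coordinate differences: Δφ = -0.00200°, Δλ = +0.00584°.
Converting to metres (1° lat = 111000 m, cos φ = 0.720819): observed ΔN = -222.0 m, observed ΔE = 467.3 m.
Subtracting the expected shift leaves a residual of -222.0 − (-181) = -41.0 m north and 467.3 − (481) = -13.7 m east.
Residual distance = √((-41.0)² + (-13.7)²) = 43.2 m.

43 m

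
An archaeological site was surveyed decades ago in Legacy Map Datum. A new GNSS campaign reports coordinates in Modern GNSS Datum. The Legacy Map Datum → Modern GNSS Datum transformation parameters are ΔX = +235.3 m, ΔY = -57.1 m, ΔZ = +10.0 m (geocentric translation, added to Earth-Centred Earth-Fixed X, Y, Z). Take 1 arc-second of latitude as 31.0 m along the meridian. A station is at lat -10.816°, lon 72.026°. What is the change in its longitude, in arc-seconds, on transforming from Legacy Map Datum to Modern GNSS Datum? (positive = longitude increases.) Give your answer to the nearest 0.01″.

sin φ = -0.187656, cos φ = 0.982235, sin λ = 0.951197, cos λ = 0.308585.
East component: ΔE = −sin λ·ΔX + cos λ·ΔY = −(0.951197)(235.3) + (0.308585)(-57.1) = -241.44 m.
1° of latitude spans 3600 × 31.00 = 111600 m; at latitude φ, 1° of longitude spans that × cos φ = 109617.4 m, so Δλ = -241.44 / 109617.4 × 3600 = -7.929″.

Δλ = -7.93″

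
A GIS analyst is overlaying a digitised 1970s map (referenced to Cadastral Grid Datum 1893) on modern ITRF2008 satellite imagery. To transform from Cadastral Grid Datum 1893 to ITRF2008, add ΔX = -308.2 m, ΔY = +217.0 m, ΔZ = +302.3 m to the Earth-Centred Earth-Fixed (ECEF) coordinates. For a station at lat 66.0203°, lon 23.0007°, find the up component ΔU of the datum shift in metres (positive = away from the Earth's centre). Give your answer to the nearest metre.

At φ = 66.0203°, λ = 23.0007°: sin φ = 0.913690, cos φ = 0.406413, sin λ = 0.390742, cos λ = 0.920500.
ΔU = cos φ cos λ·ΔX + cos φ sin λ·ΔY + sin φ·ΔZ = (0.406413)(0.920500)(-308.2) + (0.406413)(0.390742)(217.0) + (0.913690)(302.3) = 195.37 m.

ΔU = 195 m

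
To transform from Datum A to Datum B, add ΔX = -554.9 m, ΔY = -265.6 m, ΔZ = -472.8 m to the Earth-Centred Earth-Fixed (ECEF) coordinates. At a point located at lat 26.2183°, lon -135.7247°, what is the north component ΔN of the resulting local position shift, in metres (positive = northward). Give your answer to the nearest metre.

ΔN = -682 m

At φ = 26.2183°, λ = -135.7247°: sin φ = 0.441792, cos φ = 0.897117, sin λ = -0.698107, cos λ = -0.715994.
ΔN = −sin φ cos λ·ΔX − sin φ sin λ·ΔY + cos φ·ΔZ = −(0.441792)(-0.715994)(-554.9) − (0.441792)(-0.698107)(-265.6) + (0.897117)(-472.8) = -681.60 m.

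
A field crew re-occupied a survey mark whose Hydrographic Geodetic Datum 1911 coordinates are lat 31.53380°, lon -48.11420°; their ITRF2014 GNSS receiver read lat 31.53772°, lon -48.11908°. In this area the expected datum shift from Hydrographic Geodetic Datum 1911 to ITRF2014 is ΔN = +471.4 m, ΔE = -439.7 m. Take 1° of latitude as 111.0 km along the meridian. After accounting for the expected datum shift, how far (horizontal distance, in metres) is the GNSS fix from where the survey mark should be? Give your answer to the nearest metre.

42 m

Observed coordinate differences: Δφ = +0.00392°, Δλ = -0.00488°.
Converting to metres (1° lat = 111000 m, cos φ = 0.852332): observed ΔN = 435.1 m, observed ΔE = -461.7 m.
Subtracting the expected shift leaves a residual of 435.1 − (471.4) = -36.3 m north and -461.7 − (-439.7) = -22.0 m east.
Residual distance = √((-36.3)² + (-22.0)²) = 42.4 m.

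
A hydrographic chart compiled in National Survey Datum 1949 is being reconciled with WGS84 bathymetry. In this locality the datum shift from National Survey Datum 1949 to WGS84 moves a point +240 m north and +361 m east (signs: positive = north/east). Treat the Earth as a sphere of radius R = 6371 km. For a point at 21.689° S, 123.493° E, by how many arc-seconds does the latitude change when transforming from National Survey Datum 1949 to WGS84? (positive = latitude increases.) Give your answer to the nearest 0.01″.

Δφ = 7.77″

On a sphere of radius R, 1 rad of latitude = R, so Δφ = ΔN / R = 240.0 / 6371000 = 3.7671e-05 rad = 7.770″.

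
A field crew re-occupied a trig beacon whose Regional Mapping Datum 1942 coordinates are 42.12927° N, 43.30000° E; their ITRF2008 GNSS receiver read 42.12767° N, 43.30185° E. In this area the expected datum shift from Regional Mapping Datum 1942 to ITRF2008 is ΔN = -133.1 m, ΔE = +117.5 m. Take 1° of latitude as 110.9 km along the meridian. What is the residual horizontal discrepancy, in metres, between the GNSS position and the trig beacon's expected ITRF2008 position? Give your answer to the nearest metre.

Observed coordinate differences: Δφ = -0.00160°, Δλ = +0.00185°.
Converting to metres (1° lat = 110900 m, cos φ = 0.741633): observed ΔN = -177.4 m, observed ΔE = 152.2 m.
Subtracting the expected shift leaves a residual of -177.4 − (-133.1) = -44.3 m north and 152.2 − (117.5) = 34.7 m east.
Residual distance = √((-44.3)² + 34.7²) = 56.3 m.

56 m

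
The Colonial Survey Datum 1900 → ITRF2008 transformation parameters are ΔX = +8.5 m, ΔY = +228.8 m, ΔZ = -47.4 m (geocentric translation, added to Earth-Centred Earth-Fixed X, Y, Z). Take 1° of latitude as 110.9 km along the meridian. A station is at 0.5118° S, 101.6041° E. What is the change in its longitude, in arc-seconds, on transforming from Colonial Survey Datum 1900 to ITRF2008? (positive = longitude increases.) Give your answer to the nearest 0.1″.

Δλ = -1.8″

sin φ = -0.008932, cos φ = 0.999960, sin λ = 0.979561, cos λ = -0.201148.
East component: ΔE = −sin λ·ΔX + cos λ·ΔY = −(0.979561)(8.5) + (-0.201148)(228.8) = -54.35 m.
1° of latitude spans 110900 m; at latitude φ, 1° of longitude spans that × cos φ = 110895.6 m, so Δλ = -54.35 / 110895.6 × 3600 = -1.764″.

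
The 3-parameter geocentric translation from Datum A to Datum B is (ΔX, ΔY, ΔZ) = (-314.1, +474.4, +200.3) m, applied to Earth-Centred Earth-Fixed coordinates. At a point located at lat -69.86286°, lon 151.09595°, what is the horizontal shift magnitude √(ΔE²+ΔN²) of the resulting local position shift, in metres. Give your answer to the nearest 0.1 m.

603.0 m

At φ = -69.86286°, λ = 151.09595°: sin φ = -0.938871, cos φ = 0.344268, sin λ = 0.483344, cos λ = -0.875430.
ΔE = −sin λ·ΔX + cos λ·ΔY = −(0.483344)·(-314.1) + (-0.875430)·(474.4) = -263.49 m.
ΔN = −sin φ cos λ·ΔX − sin φ sin λ·ΔY + cos φ·ΔZ = −(-0.938871)(-0.875430)(-314.1) − (-0.938871)(0.483344)(474.4) + (0.344268)(200.3) = 542.40 m.
Horizontal magnitude = √(ΔE² + ΔN²) = √((-263.49)² + 542.40²) = 603.01 m.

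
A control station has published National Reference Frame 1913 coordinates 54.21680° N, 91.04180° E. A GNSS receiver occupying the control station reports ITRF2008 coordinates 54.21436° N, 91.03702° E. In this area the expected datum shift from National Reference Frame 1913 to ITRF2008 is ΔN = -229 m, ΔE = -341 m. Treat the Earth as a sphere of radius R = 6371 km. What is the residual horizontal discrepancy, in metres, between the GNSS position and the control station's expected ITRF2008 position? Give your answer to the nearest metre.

52 m

Observed coordinate differences: Δφ = -0.00244°, Δλ = -0.00478°.
Converting to metres (1° lat = 111195 m, cos φ = 0.584720): observed ΔN = -271.3 m, observed ΔE = -310.8 m.
Subtracting the expected shift leaves a residual of -271.3 − (-229) = -42.3 m north and -310.8 − (-341) = 30.2 m east.
Residual distance = √((-42.3)² + 30.2²) = 52.0 m.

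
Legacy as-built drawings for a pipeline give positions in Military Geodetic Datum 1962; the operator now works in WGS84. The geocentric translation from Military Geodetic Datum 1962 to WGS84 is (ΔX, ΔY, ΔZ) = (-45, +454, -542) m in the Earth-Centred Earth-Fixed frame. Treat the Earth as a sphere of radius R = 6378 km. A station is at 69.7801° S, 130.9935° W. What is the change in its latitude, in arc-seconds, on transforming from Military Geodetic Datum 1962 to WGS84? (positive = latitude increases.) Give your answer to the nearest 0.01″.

sin φ = -0.938373, cos φ = 0.345624, sin λ = -0.754784, cos λ = -0.655973.
North component: ΔN = −sin φ cos λ·ΔX − sin φ sin λ·ΔY + cos φ·ΔZ = −(-0.938373)(-0.655973)(-45) − (-0.938373)(-0.754784)(454) + (0.345624)(-542) = -481.18 m.
1° of latitude spans πR/180 = 111317 m, so Δφ = -481.18 / 111317 × 3600 = -15.561″.

Δφ = -15.56″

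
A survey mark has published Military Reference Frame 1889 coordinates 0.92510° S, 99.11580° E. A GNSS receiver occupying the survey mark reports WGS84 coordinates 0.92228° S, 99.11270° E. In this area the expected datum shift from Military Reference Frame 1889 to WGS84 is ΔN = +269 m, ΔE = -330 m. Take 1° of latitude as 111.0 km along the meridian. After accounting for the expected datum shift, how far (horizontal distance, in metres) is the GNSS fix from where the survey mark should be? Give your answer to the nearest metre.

Observed coordinate differences: Δφ = +0.00282°, Δλ = -0.00310°.
Converting to metres (1° lat = 111000 m, cos φ = 0.999870): observed ΔN = 313.0 m, observed ΔE = -344.1 m.
Subtracting the expected shift leaves a residual of 313.0 − (269) = 44.0 m north and -344.1 − (-330) = -14.1 m east.
Residual distance = √(44.0² + (-14.1)²) = 46.2 m.

46 m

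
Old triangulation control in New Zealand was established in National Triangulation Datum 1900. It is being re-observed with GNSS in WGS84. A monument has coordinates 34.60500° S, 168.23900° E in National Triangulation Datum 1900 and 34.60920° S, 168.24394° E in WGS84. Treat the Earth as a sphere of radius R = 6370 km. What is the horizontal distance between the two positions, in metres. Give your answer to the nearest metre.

650 m

Δφ = -34.60920° − -34.60500° = -0.00420°; Δλ = 168.24394° − 168.23900° = +0.00494°.
1° along a meridian = πR/180 = 111177 m.
ΔN = Δφ × 111177 = -466.9 m; ΔE = Δλ × 111177 × cos(-34.60500°) = +0.00494 × 111177 × 0.823087 = 452.1 m.
Distance = √(ΔE² + ΔN²) = √(452.1² + (-466.9)²) = 649.9 m.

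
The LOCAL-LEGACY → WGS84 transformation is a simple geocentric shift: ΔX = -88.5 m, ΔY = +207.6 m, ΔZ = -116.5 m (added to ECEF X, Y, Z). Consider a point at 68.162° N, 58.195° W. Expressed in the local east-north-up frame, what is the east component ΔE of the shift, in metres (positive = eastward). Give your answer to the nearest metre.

The local east axis at (φ, λ) is (−sin λ, cos λ, 0), so ΔE = −sin(-58.195°)·(-88.5) + cos(-58.195°)·207.6 = 34.20 m.

ΔE = 34 m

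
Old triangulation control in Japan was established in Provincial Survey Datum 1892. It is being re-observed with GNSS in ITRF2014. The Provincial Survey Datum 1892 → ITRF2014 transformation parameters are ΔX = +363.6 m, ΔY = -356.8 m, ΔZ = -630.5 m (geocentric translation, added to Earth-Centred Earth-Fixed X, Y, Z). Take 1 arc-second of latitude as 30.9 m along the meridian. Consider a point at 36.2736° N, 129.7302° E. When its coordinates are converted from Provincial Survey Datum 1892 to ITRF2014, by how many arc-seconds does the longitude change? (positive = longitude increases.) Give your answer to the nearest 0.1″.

sin φ = 0.591642, cos φ = 0.806201, sin λ = 0.769063, cos λ = -0.639173.
East component: ΔE = −sin λ·ΔX + cos λ·ΔY = −(0.769063)(363.6) + (-0.639173)(-356.8) = -51.57 m.
1° of latitude spans 3600 × 30.90 = 111240 m; at latitude φ, 1° of longitude spans that × cos φ = 89681.8 m, so Δλ = -51.57 / 89681.8 × 3600 = -2.070″.

Δλ = -2.1″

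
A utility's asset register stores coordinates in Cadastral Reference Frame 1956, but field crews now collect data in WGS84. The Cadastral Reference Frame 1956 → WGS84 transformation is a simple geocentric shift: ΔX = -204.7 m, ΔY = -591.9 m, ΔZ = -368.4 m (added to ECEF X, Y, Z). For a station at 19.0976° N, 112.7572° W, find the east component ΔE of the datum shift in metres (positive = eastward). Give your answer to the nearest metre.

At φ = 19.0976°, λ = -112.7572°: sin φ = 0.327178, cos φ = 0.944963, sin λ = -0.922152, cos λ = -0.386827.
ΔE = −sin λ·ΔX + cos λ·ΔY = −(-0.922152)·(-204.7) + (-0.386827)·(-591.9) = 40.20 m.

ΔE = 40 m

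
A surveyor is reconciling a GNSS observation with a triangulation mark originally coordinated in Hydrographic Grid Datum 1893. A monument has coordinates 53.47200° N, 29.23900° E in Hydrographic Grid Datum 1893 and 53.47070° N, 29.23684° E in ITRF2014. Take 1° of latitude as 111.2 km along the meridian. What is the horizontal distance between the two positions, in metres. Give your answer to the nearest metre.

203 m

Δφ = 53.47070° − 53.47200° = -0.00130°; Δλ = 29.23684° − 29.23900° = -0.00216°.
ΔN = Δφ × 111200 = -144.6 m; ΔE = Δλ × 111200 × cos(53.47200°) = -0.00216 × 111200 × 0.595216 = -143.0 m.
Distance = √(ΔE² + ΔN²) = √((-143.0)² + (-144.6)²) = 203.3 m.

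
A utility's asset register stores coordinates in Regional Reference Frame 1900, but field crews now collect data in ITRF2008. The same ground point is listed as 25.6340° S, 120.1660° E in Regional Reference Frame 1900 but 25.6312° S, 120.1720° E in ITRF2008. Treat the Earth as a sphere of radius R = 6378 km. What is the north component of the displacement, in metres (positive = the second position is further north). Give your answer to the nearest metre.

ΔN = 312 m

Δφ = -25.6312° − -25.6340° = +0.0028°; Δλ = 120.1720° − 120.1660° = +0.0060°.
1° along a meridian = πR/180 = 111317 m.
ΔN = Δφ × 111317 = 311.7 m; ΔE = Δλ × 111317 × cos(-25.6340°) = +0.0060 × 111317 × 0.901576 = 602.2 m.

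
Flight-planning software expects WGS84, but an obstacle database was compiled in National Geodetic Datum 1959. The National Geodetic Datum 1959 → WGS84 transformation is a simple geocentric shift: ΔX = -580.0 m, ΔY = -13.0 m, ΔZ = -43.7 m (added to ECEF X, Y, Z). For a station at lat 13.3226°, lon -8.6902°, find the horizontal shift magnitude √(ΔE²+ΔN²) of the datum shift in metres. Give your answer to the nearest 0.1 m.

At φ = 13.3226°, λ = -8.6902°: sin φ = 0.230434, cos φ = 0.973088, sin λ = -0.151092, cos λ = 0.988520.
ΔE = −sin λ·ΔX + cos λ·ΔY = −(-0.151092)·(-580.0) + (0.988520)·(-13.0) = -100.48 m.
ΔN = −sin φ cos λ·ΔX − sin φ sin λ·ΔY + cos φ·ΔZ = −(0.230434)(0.988520)(-580.0) − (0.230434)(-0.151092)(-13.0) + (0.973088)(-43.7) = 89.14 m.
Horizontal magnitude = √(ΔE² + ΔN²) = √((-100.48)² + 89.14²) = 134.32 m.

134.3 m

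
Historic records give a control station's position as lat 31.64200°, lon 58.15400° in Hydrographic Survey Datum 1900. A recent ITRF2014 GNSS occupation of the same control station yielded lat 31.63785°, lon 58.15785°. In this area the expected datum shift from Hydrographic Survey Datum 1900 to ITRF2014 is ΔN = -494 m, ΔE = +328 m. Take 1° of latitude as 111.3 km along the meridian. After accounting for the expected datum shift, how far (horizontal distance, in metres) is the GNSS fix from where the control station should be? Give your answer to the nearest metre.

Observed coordinate differences: Δφ = -0.00415°, Δλ = +0.00385°.
Converting to metres (1° lat = 111300 m, cos φ = 0.851343): observed ΔN = -461.9 m, observed ΔE = 364.8 m.
Subtracting the expected shift leaves a residual of -461.9 − (-494) = 32.1 m north and 364.8 − (328) = 36.8 m east.
Residual distance = √(32.1² + 36.8²) = 48.8 m.

49 m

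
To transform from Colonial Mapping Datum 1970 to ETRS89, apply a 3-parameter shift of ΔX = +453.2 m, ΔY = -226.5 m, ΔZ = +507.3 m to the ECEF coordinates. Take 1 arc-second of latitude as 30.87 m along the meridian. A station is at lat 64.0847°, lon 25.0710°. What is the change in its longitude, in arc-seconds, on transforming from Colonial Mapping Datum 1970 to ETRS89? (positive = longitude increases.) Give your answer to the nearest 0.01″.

sin φ = 0.899441, cos φ = 0.437042, sin λ = 0.423741, cos λ = 0.905783.
East component: ΔE = −sin λ·ΔX + cos λ·ΔY = −(0.423741)(453.2) + (0.905783)(-226.5) = -397.20 m.
1° of latitude spans 3600 × 30.87 = 111132 m; at latitude φ, 1° of longitude spans that × cos φ = 48569.4 m, so Δλ = -397.20 / 48569.4 × 3600 = -29.441″.

Δλ = -29.44″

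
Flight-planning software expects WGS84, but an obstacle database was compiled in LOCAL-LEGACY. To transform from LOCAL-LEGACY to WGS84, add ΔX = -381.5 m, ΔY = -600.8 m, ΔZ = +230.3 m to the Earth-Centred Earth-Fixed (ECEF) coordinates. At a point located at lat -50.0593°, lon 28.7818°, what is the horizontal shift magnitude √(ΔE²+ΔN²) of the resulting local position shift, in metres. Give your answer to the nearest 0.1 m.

The local east axis at (φ, λ) is (−sin λ, cos λ, 0), so ΔE = −sin(28.7818°)·(-381.5) + cos(28.7818°)·(-600.8) = -342.89 m.
The local north axis is (−sin φ cos λ, −sin φ sin λ, cos φ), giving ΔN = -256.364 − 221.786 + 147.851 = -330.30 m.
Horizontal magnitude = √(ΔE² + ΔN²) = √((-342.89)² + (-330.30)²) = 476.10 m.

476.1 m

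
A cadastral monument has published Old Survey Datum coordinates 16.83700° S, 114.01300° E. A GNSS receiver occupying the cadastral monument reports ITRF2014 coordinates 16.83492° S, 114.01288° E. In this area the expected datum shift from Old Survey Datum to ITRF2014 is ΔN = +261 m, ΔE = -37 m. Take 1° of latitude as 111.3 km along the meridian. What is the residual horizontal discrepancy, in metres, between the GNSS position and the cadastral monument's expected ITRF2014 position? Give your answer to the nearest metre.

Observed coordinate differences: Δφ = +0.00208°, Δλ = -0.00012°.
Converting to metres (1° lat = 111300 m, cos φ = 0.957133): observed ΔN = 231.5 m, observed ΔE = -12.8 m.
Subtracting the expected shift leaves a residual of 231.5 − (261) = -29.5 m north and -12.8 − (-37) = 24.2 m east.
Residual distance = √((-29.5)² + 24.2²) = 38.2 m.

38 m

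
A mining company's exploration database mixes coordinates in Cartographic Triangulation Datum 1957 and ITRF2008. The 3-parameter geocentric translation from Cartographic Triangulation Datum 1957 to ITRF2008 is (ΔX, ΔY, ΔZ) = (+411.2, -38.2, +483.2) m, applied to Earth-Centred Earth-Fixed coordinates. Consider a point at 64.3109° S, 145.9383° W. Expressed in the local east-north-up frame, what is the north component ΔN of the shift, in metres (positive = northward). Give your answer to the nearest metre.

ΔN = -78 m

At φ = -64.3109°, λ = -145.9383°: sin φ = -0.901160, cos φ = 0.433488, sin λ = -0.560085, cos λ = -0.828435.
ΔN = −sin φ cos λ·ΔX − sin φ sin λ·ΔY + cos φ·ΔZ = −(-0.901160)(-0.828435)(411.2) − (-0.901160)(-0.560085)(-38.2) + (0.433488)(483.2) = -78.24 m.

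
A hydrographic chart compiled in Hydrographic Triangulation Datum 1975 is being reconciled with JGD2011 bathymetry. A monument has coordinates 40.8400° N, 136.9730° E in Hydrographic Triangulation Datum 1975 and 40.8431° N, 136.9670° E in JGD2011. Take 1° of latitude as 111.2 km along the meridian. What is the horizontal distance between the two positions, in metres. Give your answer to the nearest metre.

611 m

Δφ = 40.8431° − 40.8400° = +0.0031°; Δλ = 136.9670° − 136.9730° = -0.0060°.
ΔN = Δφ × 111200 = 344.7 m; ΔE = Δλ × 111200 × cos(40.8400°) = -0.0060 × 111200 × 0.756539 = -504.8 m.
Distance = √(ΔE² + ΔN²) = √((-504.8)² + 344.7²) = 611.2 m.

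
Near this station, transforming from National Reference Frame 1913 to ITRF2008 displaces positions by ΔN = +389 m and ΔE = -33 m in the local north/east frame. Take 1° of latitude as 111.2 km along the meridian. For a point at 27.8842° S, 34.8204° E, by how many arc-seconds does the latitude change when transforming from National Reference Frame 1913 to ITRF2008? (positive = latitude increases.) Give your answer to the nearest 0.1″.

1° of latitude = 111.2 km, so Δφ = 389.0 / 111200 = 0.0034982° = 12.594″.

Δφ = 12.6″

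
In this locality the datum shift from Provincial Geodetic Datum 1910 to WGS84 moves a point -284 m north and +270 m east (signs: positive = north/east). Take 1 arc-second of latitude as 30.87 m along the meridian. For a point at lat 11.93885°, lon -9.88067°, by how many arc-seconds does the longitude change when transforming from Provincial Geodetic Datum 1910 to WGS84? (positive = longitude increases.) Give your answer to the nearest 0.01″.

At latitude 11.93885°, cos φ = 0.978369.
1″ of longitude at this latitude = 30.87 × cos φ = 30.2022 m, so Δλ = 270.0 / 30.2022 = 8.940″.

Δλ = 8.94″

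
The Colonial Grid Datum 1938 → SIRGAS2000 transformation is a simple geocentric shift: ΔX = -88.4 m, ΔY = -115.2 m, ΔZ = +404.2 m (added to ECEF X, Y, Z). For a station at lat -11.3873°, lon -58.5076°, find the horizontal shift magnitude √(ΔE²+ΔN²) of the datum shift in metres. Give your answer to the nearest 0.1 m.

The local east axis at (φ, λ) is (−sin λ, cos λ, 0), so ΔE = −sin(-58.5076°)·(-88.4) + cos(-58.5076°)·(-115.2) = -135.56 m.
The local north axis is (−sin φ cos λ, −sin φ sin λ, cos φ), giving ΔN = -9.118 + 19.395 + 396.243 = 406.52 m.
Horizontal magnitude = √(ΔE² + ΔN²) = √((-135.56)² + 406.52²) = 428.53 m.

428.5 m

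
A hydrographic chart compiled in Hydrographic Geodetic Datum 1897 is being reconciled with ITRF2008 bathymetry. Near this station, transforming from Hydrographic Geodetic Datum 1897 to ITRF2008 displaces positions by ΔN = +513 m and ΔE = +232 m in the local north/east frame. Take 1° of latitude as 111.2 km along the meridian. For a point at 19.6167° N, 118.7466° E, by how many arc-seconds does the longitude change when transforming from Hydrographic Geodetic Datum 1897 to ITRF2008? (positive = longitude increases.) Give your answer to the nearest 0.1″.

At latitude 19.6167°, cos φ = 0.941960.
1° of longitude at this latitude = 111.2 × cos φ = 104.75 km, so Δλ = 232.0 / 104745.9 = 0.0022149° = 7.974″.

Δλ = 8.0″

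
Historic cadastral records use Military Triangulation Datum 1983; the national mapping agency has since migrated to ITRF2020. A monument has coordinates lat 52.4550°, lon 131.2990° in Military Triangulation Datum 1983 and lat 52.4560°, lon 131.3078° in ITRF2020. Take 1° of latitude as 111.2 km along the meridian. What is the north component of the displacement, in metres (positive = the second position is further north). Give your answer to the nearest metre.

ΔN = 111 m

Δφ = 52.4560° − 52.4550° = +0.0010°; Δλ = 131.3078° − 131.2990° = +0.0088°.
ΔN = Δφ × 111200 = 111.2 m; ΔE = Δλ × 111200 × cos(52.4550°) = +0.0088 × 111200 × 0.609384 = 596.3 m.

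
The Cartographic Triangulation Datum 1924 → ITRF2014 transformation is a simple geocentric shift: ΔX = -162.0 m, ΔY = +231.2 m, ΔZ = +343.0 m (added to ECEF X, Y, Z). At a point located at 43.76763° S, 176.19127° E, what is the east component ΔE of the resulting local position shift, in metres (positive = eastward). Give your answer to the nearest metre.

At φ = -43.76763°, λ = 176.19127°: sin φ = -0.691735, cos φ = 0.722151, sin λ = 0.066426, cos λ = -0.997791.
ΔE = −sin λ·ΔX + cos λ·ΔY = −(0.066426)·(-162.0) + (-0.997791)·(231.2) = -219.93 m.

ΔE = -220 m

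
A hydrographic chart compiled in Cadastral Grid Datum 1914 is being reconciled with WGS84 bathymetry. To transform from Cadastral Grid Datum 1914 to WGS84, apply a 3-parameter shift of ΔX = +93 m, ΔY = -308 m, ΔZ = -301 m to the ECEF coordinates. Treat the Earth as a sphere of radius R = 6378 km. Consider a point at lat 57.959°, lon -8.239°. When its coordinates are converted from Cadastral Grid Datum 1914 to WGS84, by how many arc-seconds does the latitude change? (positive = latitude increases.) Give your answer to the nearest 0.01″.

Δφ = -8.90″

sin φ = 0.847669, cos φ = 0.530526, sin λ = -0.143303, cos λ = 0.989679.
North component: ΔN = −sin φ cos λ·ΔX − sin φ sin λ·ΔY + cos φ·ΔZ = −(0.847669)(0.989679)(93) − (0.847669)(-0.143303)(-308) + (0.530526)(-301) = -275.12 m.
1° of latitude spans πR/180 = 111317 m, so Δφ = -275.12 / 111317 × 3600 = -8.897″.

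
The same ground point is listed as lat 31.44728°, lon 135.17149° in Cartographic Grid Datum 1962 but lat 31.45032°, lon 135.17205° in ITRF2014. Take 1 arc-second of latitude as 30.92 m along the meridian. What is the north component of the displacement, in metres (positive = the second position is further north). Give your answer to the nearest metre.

ΔN = 338 m

Δφ = 31.45032° − 31.44728° = +0.00304°; Δλ = 135.17205° − 135.17149° = +0.00056°.
1° of latitude = 3600 × 30.92 = 111312 m.
ΔN = Δφ × 111312 = 338.4 m; ΔE = Δλ × 111312 × cos(31.44728°) = +0.00056 × 111312 × 0.853121 = 53.2 m.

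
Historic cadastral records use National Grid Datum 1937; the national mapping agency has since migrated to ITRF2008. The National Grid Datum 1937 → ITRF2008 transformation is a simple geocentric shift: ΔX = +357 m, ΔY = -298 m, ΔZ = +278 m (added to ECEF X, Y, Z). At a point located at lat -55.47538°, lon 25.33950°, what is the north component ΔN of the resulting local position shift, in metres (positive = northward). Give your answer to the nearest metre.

At φ = -55.47538°, λ = 25.33950°: sin φ = -0.823883, cos φ = 0.566760, sin λ = 0.427981, cos λ = 0.903788.
ΔN = −sin φ cos λ·ΔX − sin φ sin λ·ΔY + cos φ·ΔZ = −(-0.823883)(0.903788)(357) − (-0.823883)(0.427981)(-298) + (0.566760)(278) = 318.31 m.

ΔN = 318 m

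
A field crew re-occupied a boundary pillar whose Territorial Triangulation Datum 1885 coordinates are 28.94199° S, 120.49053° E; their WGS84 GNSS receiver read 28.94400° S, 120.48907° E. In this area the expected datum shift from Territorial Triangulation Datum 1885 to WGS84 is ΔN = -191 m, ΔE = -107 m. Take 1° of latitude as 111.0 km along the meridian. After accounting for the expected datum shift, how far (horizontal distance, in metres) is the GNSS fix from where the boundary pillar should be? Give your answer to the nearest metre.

47 m

Observed coordinate differences: Δφ = -0.00201°, Δλ = -0.00146°.
Converting to metres (1° lat = 111000 m, cos φ = 0.875110): observed ΔN = -223.1 m, observed ΔE = -141.8 m.
Subtracting the expected shift leaves a residual of -223.1 − (-191) = -32.1 m north and -141.8 − (-107) = -34.8 m east.
Residual distance = √((-32.1)² + (-34.8)²) = 47.4 m.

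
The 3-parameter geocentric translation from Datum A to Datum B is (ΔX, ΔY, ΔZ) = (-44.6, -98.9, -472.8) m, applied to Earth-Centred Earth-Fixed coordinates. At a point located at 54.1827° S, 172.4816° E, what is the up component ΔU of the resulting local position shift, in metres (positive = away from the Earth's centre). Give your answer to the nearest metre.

At φ = -54.1827°, λ = 172.4816°: sin φ = -0.810887, cos φ = 0.585203, sin λ = 0.130845, cos λ = -0.991403.
ΔU = cos φ cos λ·ΔX + cos φ sin λ·ΔY + sin φ·ΔZ = (0.585203)(-0.991403)(-44.6) + (0.585203)(0.130845)(-98.9) + (-0.810887)(-472.8) = 401.69 m.

ΔU = 402 m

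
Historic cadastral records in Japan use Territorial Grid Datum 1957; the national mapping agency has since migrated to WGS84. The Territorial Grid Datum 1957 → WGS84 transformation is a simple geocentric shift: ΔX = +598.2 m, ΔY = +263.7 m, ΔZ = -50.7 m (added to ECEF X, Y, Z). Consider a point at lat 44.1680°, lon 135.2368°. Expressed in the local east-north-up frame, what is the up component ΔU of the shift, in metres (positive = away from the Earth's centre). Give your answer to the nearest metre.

The local up (radial) axis is (cos φ cos λ, cos φ sin λ, sin φ), giving ΔU = -304.663 + 133.197 − 35.326 = -206.79 m.

ΔU = -207 m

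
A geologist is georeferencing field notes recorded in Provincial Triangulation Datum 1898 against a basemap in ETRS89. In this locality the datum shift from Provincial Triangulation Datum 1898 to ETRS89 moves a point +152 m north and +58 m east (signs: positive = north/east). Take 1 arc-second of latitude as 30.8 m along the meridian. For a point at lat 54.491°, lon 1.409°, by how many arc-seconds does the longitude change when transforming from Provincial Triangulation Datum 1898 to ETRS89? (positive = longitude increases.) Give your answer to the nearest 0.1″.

Δλ = 3.2″

At latitude 54.491°, cos φ = 0.580831.
1″ of longitude at this latitude = 30.80 × cos φ = 17.8896 m, so Δλ = 58.0 / 17.8896 = 3.242″.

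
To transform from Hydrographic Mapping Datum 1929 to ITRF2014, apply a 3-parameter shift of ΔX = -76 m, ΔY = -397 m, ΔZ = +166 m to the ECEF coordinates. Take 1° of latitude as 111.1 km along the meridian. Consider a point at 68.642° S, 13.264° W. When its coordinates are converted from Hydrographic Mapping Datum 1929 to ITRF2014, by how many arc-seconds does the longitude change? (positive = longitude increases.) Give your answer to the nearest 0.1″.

Δλ = -35.9″

sin φ = -0.931323, cos φ = 0.364194, sin λ = -0.229438, cos λ = 0.973323.
East component: ΔE = −sin λ·ΔX + cos λ·ΔY = −(-0.229438)(-76) + (0.973323)(-397) = -403.85 m.
1° of latitude spans 111100 m; at latitude φ, 1° of longitude spans that × cos φ = 40462.0 m, so Δλ = -403.85 / 40462.0 × 3600 = -35.931″.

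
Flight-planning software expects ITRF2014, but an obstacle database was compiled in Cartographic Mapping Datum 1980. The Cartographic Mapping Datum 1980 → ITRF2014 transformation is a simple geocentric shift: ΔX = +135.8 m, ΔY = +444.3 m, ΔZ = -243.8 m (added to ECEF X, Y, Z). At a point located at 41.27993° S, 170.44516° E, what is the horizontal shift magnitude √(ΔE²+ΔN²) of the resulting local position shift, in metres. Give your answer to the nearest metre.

512 m

The local east axis at (φ, λ) is (−sin λ, cos λ, 0), so ΔE = −sin(170.44516°)·135.8 + cos(170.44516°)·444.3 = -460.68 m.
The local north axis is (−sin φ cos λ, −sin φ sin λ, cos φ), giving ΔN = -88.350 + 48.656 − 183.215 = -222.91 m.
Horizontal magnitude = √(ΔE² + ΔN²) = √((-460.68)² + (-222.91)²) = 511.77 m.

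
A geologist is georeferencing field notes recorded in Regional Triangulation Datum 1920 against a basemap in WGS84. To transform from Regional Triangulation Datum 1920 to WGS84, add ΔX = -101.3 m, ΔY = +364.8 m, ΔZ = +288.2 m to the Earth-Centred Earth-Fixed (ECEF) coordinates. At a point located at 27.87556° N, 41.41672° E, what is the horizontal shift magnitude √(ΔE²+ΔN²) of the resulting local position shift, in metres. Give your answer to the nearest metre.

The local east axis at (φ, λ) is (−sin λ, cos λ, 0), so ΔE = −sin(41.41672°)·(-101.3) + cos(41.41672°)·364.8 = 340.58 m.
The local north axis is (−sin φ cos λ, −sin φ sin λ, cos φ), giving ΔN = 35.518 − 112.833 + 254.759 = 177.44 m.
Horizontal magnitude = √(ΔE² + ΔN²) = √(340.58² + 177.44²) = 384.04 m.

384 m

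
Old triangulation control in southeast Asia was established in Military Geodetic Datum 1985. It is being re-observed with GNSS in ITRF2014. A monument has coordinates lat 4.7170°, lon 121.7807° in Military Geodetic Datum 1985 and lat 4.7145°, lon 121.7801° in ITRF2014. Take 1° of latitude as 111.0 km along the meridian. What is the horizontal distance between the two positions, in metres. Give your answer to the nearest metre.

Δφ = 4.7145° − 4.7170° = -0.0025°; Δλ = 121.7801° − 121.7807° = -0.0006°.
ΔN = Δφ × 111000 = -277.5 m; ΔE = Δλ × 111000 × cos(4.7170°) = -0.0006 × 111000 × 0.996613 = -66.4 m.
Distance = √(ΔE² + ΔN²) = √((-66.4)² + (-277.5)²) = 285.3 m.

285 m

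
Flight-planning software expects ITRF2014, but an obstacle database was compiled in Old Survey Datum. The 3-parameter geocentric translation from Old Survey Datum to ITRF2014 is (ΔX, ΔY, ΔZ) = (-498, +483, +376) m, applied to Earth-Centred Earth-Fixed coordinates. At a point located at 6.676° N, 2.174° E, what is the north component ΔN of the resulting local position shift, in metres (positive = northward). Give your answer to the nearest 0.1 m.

ΔN = 429.2 m

At φ = 6.676°, λ = 2.174°: sin φ = 0.116255, cos φ = 0.993219, sin λ = 0.037934, cos λ = 0.999280.
ΔN = −sin φ cos λ·ΔX − sin φ sin λ·ΔY + cos φ·ΔZ = −(0.116255)(0.999280)(-498) − (0.116255)(0.037934)(483) + (0.993219)(376) = 429.17 m.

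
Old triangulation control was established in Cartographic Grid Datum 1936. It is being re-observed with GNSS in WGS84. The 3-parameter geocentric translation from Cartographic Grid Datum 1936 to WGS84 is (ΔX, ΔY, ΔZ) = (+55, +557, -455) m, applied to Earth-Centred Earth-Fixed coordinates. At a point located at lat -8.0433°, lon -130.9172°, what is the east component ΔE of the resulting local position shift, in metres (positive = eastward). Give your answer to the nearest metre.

At φ = -8.0433°, λ = -130.9172°: sin φ = -0.139921, cos φ = 0.990163, sin λ = -0.755657, cos λ = -0.654968.
ΔE = −sin λ·ΔX + cos λ·ΔY = −(-0.755657)·(55) + (-0.654968)·(557) = -323.26 m.

ΔE = -323 m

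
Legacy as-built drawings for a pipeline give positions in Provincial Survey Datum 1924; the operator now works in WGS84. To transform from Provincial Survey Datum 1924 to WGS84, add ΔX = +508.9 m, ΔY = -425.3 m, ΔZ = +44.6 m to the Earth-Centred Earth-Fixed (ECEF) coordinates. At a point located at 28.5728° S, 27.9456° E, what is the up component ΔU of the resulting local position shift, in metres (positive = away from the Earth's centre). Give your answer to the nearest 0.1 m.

The local up (radial) axis is (cos φ cos λ, cos φ sin λ, sin φ), giving ΔU = 394.807 − 175.036 − 21.331 = 198.44 m.

ΔU = 198.4 m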